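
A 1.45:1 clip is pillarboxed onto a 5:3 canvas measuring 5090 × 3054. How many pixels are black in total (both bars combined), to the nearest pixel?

2020832 pixels

1.45:1 (1.450) < 5:3 (1.667), so the clip fills the height.
That makes the image 4428.3000 px wide (3054 × 1.450).
Leftover width: 5090 − 4428.3000 = 661.7000 px.
Bar area = 661.7000 × 3054 ≈ 2020832 px.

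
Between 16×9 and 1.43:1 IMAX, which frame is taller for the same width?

1.43:1 IMAX

16×9 = 1.778 and 1.43; 1.778 > 1.43. The smaller width-to-height ratio is the taller frame.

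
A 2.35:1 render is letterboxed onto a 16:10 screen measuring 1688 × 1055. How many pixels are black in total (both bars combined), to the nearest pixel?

2.35:1 (2.350) > 16:10 (1.600), so the render fills the width.
Content height = 1688 / 2.350 ≈ 718.2979 px.
1055 − 718.2979 = 336.7021 px of bars.
Bar area = 336.7021 × 1688 ≈ 568353 px.

568353 pixels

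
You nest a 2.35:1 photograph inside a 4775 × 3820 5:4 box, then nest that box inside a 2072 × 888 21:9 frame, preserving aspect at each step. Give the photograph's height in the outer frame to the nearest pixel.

472 px

2.35:1 in 4775×3820: fills the width, so the photograph is 4775.00 × 2031.91.
5:4 in 2072×888: fills the height, so the intermediate becomes 1110.00 × 888.00 — a scale of ×0.2325.
Applying the same ×0.2325: 2031.91 → 472.34.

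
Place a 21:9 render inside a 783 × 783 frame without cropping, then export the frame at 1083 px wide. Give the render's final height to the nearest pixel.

In the 783×783 frame the render fills the width: height = 783 × 9/21 ≈ 335.57 px.
Resizing to 1083 px wide multiplies everything by 1.3831: 335.57 → 464.14 px.

464 px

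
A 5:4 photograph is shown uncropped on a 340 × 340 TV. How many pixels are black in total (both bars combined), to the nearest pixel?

5:4 is wider than square, so it spans the full width.
The photograph is 340 × 4/5 ≈ 272.0000 px tall.
340 − 272.0000 = 68.0000 px of bars.
Bar area = 68.0000 × 340 ≈ 23120 px.

23120 pixels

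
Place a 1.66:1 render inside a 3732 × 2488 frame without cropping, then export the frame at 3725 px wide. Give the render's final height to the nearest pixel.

2244 px

In the 3732×2488 frame the render fills the width: height = 3732 / 1.660 ≈ 2248.19 px.
The frame scales by 3725/3732 = 0.9981; 2248.19 × 0.9981 ≈ 2243.98 px.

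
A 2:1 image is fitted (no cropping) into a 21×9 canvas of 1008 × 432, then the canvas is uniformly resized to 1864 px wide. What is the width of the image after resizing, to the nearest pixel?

1598 px

At 1008×432 the image is height-limited, so width = 432 × 2/1 ≈ 864.00 px.
Resizing to 1864 px wide multiplies everything by 1.8492: 864.00 → 1597.71 px.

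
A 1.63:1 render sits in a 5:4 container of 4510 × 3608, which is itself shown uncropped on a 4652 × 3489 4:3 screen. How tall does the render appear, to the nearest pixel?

2676 px

Inside the 4510×3608 canvas the render is width-limited at 4510.00 × 2766.87.
5:4 in 4652×3489: fills the height, so the intermediate becomes 4361.25 × 3489.00 — a scale of ×0.9670.
The render scales with it: height 2766.87 × 0.9670 ≈ 2675.61.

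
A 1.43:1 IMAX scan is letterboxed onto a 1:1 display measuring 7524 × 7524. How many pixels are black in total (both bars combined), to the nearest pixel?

17022761 pixels

Since 1.430 > 1.000, the scan is width-limited.
That makes the image 5261.5385 px tall (7524 / 1.430).
Black = 7524 − 5261.5385 = 2262.4615 px.
Across the 7524-px span: 2262.4615 × 7524 ≈ 17022761 px.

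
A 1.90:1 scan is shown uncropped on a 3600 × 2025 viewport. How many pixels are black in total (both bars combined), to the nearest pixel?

1.90:1 (1.900) > 16×9 (1.778), so the scan fills the width.
The scan is 3600 / 1.900 ≈ 1894.7368 px tall.
2025 − 1894.7368 = 130.2632 px of bars.
Bar area = 130.2632 × 3600 ≈ 468947 px.

468947 pixels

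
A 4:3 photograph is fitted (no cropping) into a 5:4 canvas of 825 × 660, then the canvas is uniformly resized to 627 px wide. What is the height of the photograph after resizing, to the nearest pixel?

470 px

In the 825×660 frame the photograph fills the width: height = 825 × 3/4 ≈ 618.75 px.
The frame scales by 627/825 = 0.7600; 618.75 × 0.7600 ≈ 470.25 px.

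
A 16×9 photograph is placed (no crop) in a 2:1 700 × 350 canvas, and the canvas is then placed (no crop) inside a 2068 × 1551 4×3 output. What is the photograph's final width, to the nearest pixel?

1838 px

First fit — 16×9 into 700×350 spans the height: 622.22 × 350.00.
Second fit — the 2:1 canvas into 2068×1551 spans the width: 2068.00 × 1034.00 (×2.9543 from 700×350).
Applying the same ×2.9543: 622.22 → 1838.22.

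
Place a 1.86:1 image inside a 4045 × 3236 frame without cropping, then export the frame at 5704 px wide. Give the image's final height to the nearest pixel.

At 4045×3236 the image is width-limited, so height = 4045 / 1.860 ≈ 2174.73 px.
The frame scales by 5704/4045 = 1.4101; 2174.73 × 1.4101 ≈ 3066.67 px.

3067 px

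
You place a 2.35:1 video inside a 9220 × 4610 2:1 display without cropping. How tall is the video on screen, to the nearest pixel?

2.35:1 is wider than 2:1, so it spans the full width.
Content height = 9220 / 2.350 ≈ 3923.40 px.

3923 px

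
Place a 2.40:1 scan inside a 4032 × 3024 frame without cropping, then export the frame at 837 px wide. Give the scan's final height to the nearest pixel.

349 px

At 4032×3024 the scan is width-limited, so height = 4032 / 2.400 ≈ 1680.00 px.
The frame scales by 837/4032 = 0.2076; 1680.00 × 0.2076 ≈ 348.75 px.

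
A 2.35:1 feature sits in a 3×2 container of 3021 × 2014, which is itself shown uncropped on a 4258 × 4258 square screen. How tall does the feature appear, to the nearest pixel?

1812 px

2.35:1 in 3021×2014: fills the width, so the feature is 3021.00 × 1285.53.
Second fit — the 3×2 canvas into 4258×4258 spans the width: 4258.00 × 2838.67 (×1.4095 from 3021×2014).
The feature scales with it: height 1285.53 × 1.4095 ≈ 1811.91.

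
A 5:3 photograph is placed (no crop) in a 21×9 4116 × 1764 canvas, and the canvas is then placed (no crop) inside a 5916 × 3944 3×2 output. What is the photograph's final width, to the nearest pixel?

4226 px

First fit — 5:3 into 4116×1764 spans the height: 2940.00 × 1764.00.
21×9 in 5916×3944: fills the width, so the intermediate becomes 5916.00 × 2535.43 — a scale of ×1.4373.
The photograph scales with it: width 2940.00 × 1.4373 ≈ 4225.71.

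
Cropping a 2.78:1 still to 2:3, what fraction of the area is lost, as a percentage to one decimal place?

76.0%

Going from 2.78:1 to 2:3 means cutting width while keeping height.
Fraction kept = (0.667)/(2.780) ≈ 23.98%, so 76.02% is lost.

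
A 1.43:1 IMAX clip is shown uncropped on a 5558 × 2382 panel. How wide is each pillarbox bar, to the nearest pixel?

1.43:1 IMAX (1.430) < 21:9 (2.333), so the clip fills the height.
That makes the image 3406.26 px wide (2382 × 1.430).
Leftover width: 5558 − 3406.26 = 2151.74 px → 1075.87 each side.

1076 px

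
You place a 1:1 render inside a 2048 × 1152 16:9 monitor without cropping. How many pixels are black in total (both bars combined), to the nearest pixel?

1032192 pixels

Since 1.000 < 1.778, the render is height-limited.
That makes the image 1152.0000 px wide (1152 × 1/1).
2048 − 1152.0000 = 896.0000 px of bars.
That's 896.0000 × 1152 ≈ 1032192 black pixels.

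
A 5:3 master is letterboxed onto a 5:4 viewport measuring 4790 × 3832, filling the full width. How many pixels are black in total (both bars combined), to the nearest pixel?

Content height = 4790 × 3/5 ≈ 2874.0000 px.
Black = 3832 − 2874.0000 = 958.0000 px.
Across the 4790-px span: 958.0000 × 4790 ≈ 4588820 px.

4588820 pixels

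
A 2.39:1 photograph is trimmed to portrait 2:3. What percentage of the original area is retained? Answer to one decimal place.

portrait 2:3 is narrower than 2.39:1, so the crop keeps the full height and trims the width.
Area ratio = (0.667)/(2.390) = 27.89% retained.

27.9%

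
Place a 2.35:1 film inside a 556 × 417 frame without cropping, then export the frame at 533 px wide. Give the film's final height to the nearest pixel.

At 556×417 the film is width-limited, so height = 556 / 2.350 ≈ 236.60 px.
Scaling 556 → 533 is ×0.9586, so the height becomes 236.60 × 0.9586 ≈ 226.81 px.

227 px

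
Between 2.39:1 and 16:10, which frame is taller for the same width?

16:10

2.39 and 16:10 = 1.6; 2.39 > 1.6. The smaller width-to-height ratio is the taller frame.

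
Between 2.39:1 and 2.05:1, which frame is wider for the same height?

2.39:1

2.39 and 2.05; 2.39 > 2.05.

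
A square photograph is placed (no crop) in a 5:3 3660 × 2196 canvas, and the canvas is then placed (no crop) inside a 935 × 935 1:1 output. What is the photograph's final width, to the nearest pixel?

First fit — square into 3660×2196 spans the height: 2196.00 × 2196.00.
The 5:3 canvas is width-limited in 935×935, giving 935.00 × 561.00; scale factor 0.2555.
The photograph scales with it: width 2196.00 × 0.2555 ≈ 561.00.

561 px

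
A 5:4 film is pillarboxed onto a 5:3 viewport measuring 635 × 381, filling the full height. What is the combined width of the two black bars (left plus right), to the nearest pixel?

That makes the image 476.25 px wide (381 × 5/4).
635 − 476.25 = 158.75 px of bars.

159 px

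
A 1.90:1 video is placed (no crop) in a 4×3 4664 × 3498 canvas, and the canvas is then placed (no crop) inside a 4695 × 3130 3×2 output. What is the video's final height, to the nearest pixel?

2196 px

1.90:1 in 4664×3498: fills the width, so the video is 4664.00 × 2454.74.
Second fit — the 4×3 canvas into 4695×3130 spans the height: 4173.33 × 3130.00 (×0.8948 from 4664×3498).
Applying the same ×0.8948: 2454.74 → 2196.49.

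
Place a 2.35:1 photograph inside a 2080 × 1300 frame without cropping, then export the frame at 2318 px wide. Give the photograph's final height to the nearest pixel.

In the 2080×1300 frame the photograph fills the width: height = 2080 / 2.350 ≈ 885.11 px.
The frame scales by 2318/2080 = 1.1144; 885.11 × 1.1144 ≈ 986.38 px.

986 px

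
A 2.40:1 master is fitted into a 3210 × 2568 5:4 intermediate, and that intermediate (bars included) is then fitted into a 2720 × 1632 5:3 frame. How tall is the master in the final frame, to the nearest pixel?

Inside the 3210×2568 canvas the master is width-limited at 3210.00 × 1337.50.
5:4 in 2720×1632: fills the height, so the intermediate becomes 2040.00 × 1632.00 — a scale of ×0.6355.
Applying the same ×0.6355: 1337.50 → 850.00.

850 px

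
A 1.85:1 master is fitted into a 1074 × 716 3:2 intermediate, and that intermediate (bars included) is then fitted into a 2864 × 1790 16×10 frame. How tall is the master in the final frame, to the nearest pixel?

First fit — 1.85:1 into 1074×716 spans the width: 1074.00 × 580.54.
3:2 in 2864×1790: fills the height, so the intermediate becomes 2685.00 × 1790.00 — a scale of ×2.5000.
Applying the same ×2.5000: 580.54 → 1451.35.

1451 px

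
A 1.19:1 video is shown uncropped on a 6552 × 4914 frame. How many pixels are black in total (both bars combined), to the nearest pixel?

3461127 pixels

1.19:1 is narrower than 4:3, so it spans the full height.
The video is 4914 × 1.190 ≈ 5847.6600 px wide.
6552 − 5847.6600 = 704.3400 px of bars.
That's 704.3400 × 4914 ≈ 3461127 black pixels.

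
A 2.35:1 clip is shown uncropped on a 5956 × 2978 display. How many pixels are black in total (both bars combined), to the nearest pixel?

2.35:1 is wider than 2:1, so it spans the full width.
That makes the image 2534.4681 px tall (5956 / 2.350).
2978 − 2534.4681 = 443.5319 px of bars.
That's 443.5319 × 5956 ≈ 2641676 black pixels.

2641676 pixels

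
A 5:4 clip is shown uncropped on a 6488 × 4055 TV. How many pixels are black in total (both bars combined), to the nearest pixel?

5755059 pixels

5:4 (1.250) < 16×10 (1.600), so the clip fills the height.
The clip is 4055 × 5/4 ≈ 5068.7500 px wide.
6488 − 5068.7500 = 1419.2500 px of bars.
Bar area = 1419.2500 × 4055 ≈ 5755059 px.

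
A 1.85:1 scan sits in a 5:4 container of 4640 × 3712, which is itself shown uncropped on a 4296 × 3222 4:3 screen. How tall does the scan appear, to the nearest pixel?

Inside the 4640×3712 canvas the scan is width-limited at 4640.00 × 2508.11.
5:4 in 4296×3222: fills the height, so the intermediate becomes 4027.50 × 3222.00 — a scale of ×0.8680.
So the scan's height is 2508.11 × 0.8680 ≈ 2177.03.

2177 px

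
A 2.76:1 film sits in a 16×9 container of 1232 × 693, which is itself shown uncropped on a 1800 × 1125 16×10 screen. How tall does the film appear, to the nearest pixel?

652 px

Inside the 1232×693 canvas the film is width-limited at 1232.00 × 446.38.
16×9 in 1800×1125: fills the width, so the intermediate becomes 1800.00 × 1012.50 — a scale of ×1.4610.
The film scales with it: height 446.38 × 1.4610 ≈ 652.17.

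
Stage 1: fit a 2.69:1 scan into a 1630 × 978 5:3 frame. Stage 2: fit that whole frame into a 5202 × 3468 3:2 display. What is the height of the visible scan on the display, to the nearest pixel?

Inside the 1630×978 canvas the scan is width-limited at 1630.00 × 605.95.
The 5:3 canvas is width-limited in 5202×3468, giving 5202.00 × 3121.20; scale factor 3.1914.
Applying the same ×3.1914: 605.95 → 1933.83.

1934 px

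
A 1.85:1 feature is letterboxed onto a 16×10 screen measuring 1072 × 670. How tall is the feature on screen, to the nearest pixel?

Since 1.850 > 1.600, the feature is width-limited.
That makes the image 579.46 px tall (1072 / 1.850).

579 px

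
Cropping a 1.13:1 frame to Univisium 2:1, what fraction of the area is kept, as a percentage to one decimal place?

The width stays; only height is cut (since Univisium 2:1 is wider than 1.13:1).
Area ratio = (1.130)/(2.000) = 56.50% retained.

56.5%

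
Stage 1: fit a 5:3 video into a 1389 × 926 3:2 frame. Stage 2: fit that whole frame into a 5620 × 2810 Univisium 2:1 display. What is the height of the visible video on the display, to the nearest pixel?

Inside the 1389×926 canvas the video is width-limited at 1389.00 × 833.40.
3:2 in 5620×2810: fills the height, so the intermediate becomes 4215.00 × 2810.00 — a scale of ×3.0346.
The video scales with it: height 833.40 × 3.0346 ≈ 2529.00.

2529 px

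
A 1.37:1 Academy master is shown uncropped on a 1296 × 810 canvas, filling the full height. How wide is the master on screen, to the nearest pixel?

Content width = 810 × 1.370 ≈ 1109.70 px.

1110 px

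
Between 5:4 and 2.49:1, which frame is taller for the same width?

5:4

5:4 = 1.25 and 2.49; 2.49 > 1.25. The smaller width-to-height ratio is the taller frame.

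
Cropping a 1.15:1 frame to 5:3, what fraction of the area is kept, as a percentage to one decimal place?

5:3 is wider than 1.15:1, so the crop keeps the full width and trims the height.
Fraction kept = (1.150)/(1.667) ≈ 69.00%.

69.0%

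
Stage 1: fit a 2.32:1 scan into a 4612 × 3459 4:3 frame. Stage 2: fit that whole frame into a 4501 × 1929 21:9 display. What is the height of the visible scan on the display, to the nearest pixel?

2.32:1 in 4612×3459: fills the width, so the scan is 4612.00 × 1987.93.
Second fit — the 4:3 canvas into 4501×1929 spans the height: 2572.00 × 1929.00 (×0.5577 from 4612×3459).
So the scan's height is 1987.93 × 0.5577 ≈ 1108.62.

1109 px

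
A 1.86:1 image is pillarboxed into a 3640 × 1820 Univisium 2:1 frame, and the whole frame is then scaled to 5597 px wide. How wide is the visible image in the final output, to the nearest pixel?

5205 px

Fitted into 3640×1820, the image spans the height; its width is 1820 × 1.860 ≈ 3385.20 px.
Resizing to 5597 px wide multiplies everything by 1.5376: 3385.20 → 5205.21 px.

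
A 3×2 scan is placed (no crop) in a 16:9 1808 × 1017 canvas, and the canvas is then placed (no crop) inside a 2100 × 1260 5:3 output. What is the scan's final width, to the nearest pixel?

1772 px

First fit — 3×2 into 1808×1017 spans the height: 1525.50 × 1017.00.
16:9 in 2100×1260: fills the width, so the intermediate becomes 2100.00 × 1181.25 — a scale of ×1.1615.
Applying the same ×1.1615: 1525.50 → 1771.88.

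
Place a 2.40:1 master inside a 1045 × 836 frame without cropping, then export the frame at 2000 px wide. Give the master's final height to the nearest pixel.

At 1045×836 the master is width-limited, so height = 1045 / 2.400 ≈ 435.42 px.
Resizing to 2000 px wide multiplies everything by 1.9139: 435.42 → 833.33 px.

833 px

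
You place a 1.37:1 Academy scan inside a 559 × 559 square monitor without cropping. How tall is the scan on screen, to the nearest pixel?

408 px

1.37:1 Academy (1.370) > square (1.000), so the scan fills the width.
That makes the image 408.03 px tall (559 / 1.370).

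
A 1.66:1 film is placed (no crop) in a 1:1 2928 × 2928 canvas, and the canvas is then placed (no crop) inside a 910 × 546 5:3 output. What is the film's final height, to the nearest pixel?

329 px

Inside the 2928×2928 canvas the film is width-limited at 2928.00 × 1763.86.
The 1:1 canvas is height-limited in 910×546, giving 546.00 × 546.00; scale factor 0.1865.
The film scales with it: height 1763.86 × 0.1865 ≈ 328.92.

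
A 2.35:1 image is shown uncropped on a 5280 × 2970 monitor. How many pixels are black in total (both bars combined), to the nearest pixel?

3818451 pixels

2.35:1 (2.350) > 16:9 (1.778), so the image fills the width.
That makes the image 2246.8085 px tall (5280 / 2.350).
Leftover height: 2970 − 2246.8085 = 723.1915 px.
Across the 5280-px span: 723.1915 × 5280 ≈ 3818451 px.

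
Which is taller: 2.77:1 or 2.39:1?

2.77 and 2.39; 2.77 > 2.39. The smaller width-to-height ratio is the taller frame.

2.39:1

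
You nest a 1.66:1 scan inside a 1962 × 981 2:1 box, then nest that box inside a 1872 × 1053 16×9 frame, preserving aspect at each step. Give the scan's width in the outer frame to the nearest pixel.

Inside the 1962×981 canvas the scan is height-limited at 1628.46 × 981.00.
2:1 in 1872×1053: fills the width, so the intermediate becomes 1872.00 × 936.00 — a scale of ×0.9541.
So the scan's width is 1628.46 × 0.9541 ≈ 1553.76.

1554 px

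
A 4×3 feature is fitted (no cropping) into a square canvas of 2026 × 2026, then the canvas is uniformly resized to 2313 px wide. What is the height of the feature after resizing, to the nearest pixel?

1735 px

Fitted into 2026×2026, the feature spans the width; its height is 2026 × 3/4 ≈ 1519.50 px.
The frame scales by 2313/2026 = 1.1417; 1519.50 × 1.1417 ≈ 1734.75 px.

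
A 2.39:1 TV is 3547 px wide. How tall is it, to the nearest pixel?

1484 px

Height = 3547 / 2.390 = 1484.10.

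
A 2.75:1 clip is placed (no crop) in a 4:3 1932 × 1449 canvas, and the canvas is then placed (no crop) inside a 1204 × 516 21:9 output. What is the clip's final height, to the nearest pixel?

250 px

First fit — 2.75:1 into 1932×1449 spans the width: 1932.00 × 702.55.
The 4:3 canvas is height-limited in 1204×516, giving 688.00 × 516.00; scale factor 0.3561.
So the clip's height is 702.55 × 0.3561 ≈ 250.18.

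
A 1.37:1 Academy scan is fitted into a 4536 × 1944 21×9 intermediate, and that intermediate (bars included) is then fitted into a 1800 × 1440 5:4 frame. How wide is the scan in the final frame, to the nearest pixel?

1057 px

Inside the 4536×1944 canvas the scan is height-limited at 2663.28 × 1944.00.
Second fit — the 21×9 canvas into 1800×1440 spans the width: 1800.00 × 771.43 (×0.3968 from 4536×1944).
The scan scales with it: width 2663.28 × 0.3968 ≈ 1056.86.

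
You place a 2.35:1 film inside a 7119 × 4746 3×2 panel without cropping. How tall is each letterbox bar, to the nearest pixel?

2.35:1 is wider than 3×2, so it spans the full width.
Content height = 7119 / 2.350 ≈ 3029.36 px.
Leftover height: 4746 − 3029.36 = 1716.64 px → 858.32 each side.

858 px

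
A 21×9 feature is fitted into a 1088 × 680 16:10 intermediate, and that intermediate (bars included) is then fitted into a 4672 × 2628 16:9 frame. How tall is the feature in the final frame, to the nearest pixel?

Inside the 1088×680 canvas the feature is width-limited at 1088.00 × 466.29.
Second fit — the 16:10 canvas into 4672×2628 spans the height: 4204.80 × 2628.00 (×3.8647 from 1088×680).
So the feature's height is 466.29 × 3.8647 ≈ 1802.06.

1802 px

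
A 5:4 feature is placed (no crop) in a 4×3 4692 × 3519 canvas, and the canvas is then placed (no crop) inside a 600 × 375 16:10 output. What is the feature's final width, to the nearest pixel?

469 px

Inside the 4692×3519 canvas the feature is height-limited at 4398.75 × 3519.00.
4×3 in 600×375: fills the height, so the intermediate becomes 500.00 × 375.00 — a scale of ×0.1066.
So the feature's width is 4398.75 × 0.1066 ≈ 468.75.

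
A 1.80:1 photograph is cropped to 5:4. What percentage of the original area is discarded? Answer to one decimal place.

Going from 1.80:1 to 5:4 means cutting width while keeping height.
Area ratio = (1.250)/(1.800) = 69.44%; the remaining 30.56% is cropped out.

30.6%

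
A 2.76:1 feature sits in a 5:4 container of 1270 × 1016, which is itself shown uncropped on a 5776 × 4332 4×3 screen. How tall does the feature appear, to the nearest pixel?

1962 px

First fit — 2.76:1 into 1270×1016 spans the width: 1270.00 × 460.14.
The 5:4 canvas is height-limited in 5776×4332, giving 5415.00 × 4332.00; scale factor 4.2638.
The feature scales with it: height 460.14 × 4.2638 ≈ 1961.96.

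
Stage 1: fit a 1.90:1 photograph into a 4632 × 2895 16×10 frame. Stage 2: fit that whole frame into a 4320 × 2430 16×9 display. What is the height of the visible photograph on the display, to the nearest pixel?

2046 px

Inside the 4632×2895 canvas the photograph is width-limited at 4632.00 × 2437.89.
16×10 in 4320×2430: fills the height, so the intermediate becomes 3888.00 × 2430.00 — a scale of ×0.8394.
So the photograph's height is 2437.89 × 0.8394 ≈ 2046.32.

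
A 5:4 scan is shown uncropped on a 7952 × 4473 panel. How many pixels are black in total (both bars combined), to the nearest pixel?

5:4 (1.250) < 16:9 (1.778), so the scan fills the height.
Content width = 4473 × 5/4 ≈ 5591.2500 px.
Black = 7952 − 5591.2500 = 2360.7500 px.
That's 2360.7500 × 4473 ≈ 10559635 black pixels.

10559635 pixels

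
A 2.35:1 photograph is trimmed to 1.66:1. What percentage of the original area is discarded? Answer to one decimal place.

The height stays; only width is cut (since 1.66:1 is narrower than 2.35:1).
(1.660)/(2.350) ≈ 0.706 of the area survives, leaving 29.36% discarded.

29.4%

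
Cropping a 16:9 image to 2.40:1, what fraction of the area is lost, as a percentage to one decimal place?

Going from 16:9 to 2.40:1 means cutting height while keeping width.
(1.778)/(2.400) ≈ 0.741 of the area survives, leaving 25.93% discarded.

25.9%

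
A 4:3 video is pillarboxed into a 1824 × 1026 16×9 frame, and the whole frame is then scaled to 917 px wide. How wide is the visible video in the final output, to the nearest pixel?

At 1824×1026 the video is height-limited, so width = 1026 × 4/3 ≈ 1368.00 px.
Scaling 1824 → 917 is ×0.5027, so the width becomes 1368.00 × 0.5027 ≈ 687.75 px.

688 px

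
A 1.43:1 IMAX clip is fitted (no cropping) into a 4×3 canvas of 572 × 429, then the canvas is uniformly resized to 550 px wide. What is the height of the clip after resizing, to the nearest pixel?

385 px

At 572×429 the clip is width-limited, so height = 572 / 1.430 ≈ 400.00 px.
Resizing to 550 px wide multiplies everything by 0.9615: 400.00 → 384.62 px.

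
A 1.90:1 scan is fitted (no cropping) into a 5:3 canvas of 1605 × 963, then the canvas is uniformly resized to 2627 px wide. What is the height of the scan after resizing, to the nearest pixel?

At 1605×963 the scan is width-limited, so height = 1605 / 1.900 ≈ 844.74 px.
The frame scales by 2627/1605 = 1.6368; 844.74 × 1.6368 ≈ 1382.63 px.

1383 px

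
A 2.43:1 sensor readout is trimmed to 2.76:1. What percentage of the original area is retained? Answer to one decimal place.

Going from 2.43:1 to 2.76:1 means cutting height while keeping width.
Area ratio = (2.430)/(2.760) = 88.04% retained.

88.0%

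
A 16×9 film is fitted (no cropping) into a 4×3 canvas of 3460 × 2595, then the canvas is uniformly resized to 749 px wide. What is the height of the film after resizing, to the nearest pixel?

Fitted into 3460×2595, the film spans the width; its height is 3460 × 9/16 ≈ 1946.25 px.
Resizing to 749 px wide multiplies everything by 0.2165: 1946.25 → 421.31 px.

421 px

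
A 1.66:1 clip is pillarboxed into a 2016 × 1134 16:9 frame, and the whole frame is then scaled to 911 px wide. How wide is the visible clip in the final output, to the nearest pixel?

851 px

In the 2016×1134 frame the clip fills the height: width = 1134 × 1.660 ≈ 1882.44 px.
Resizing to 911 px wide multiplies everything by 0.4519: 1882.44 → 850.65 px.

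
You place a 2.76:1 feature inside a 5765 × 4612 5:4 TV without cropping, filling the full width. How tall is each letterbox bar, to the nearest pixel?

The feature is 5765 / 2.760 ≈ 2088.77 px tall.
4612 − 2088.77 = 2523.23 px of bars (1261.62 each).

1262 px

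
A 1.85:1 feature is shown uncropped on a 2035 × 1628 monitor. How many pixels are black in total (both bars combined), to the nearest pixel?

1074480 pixels

Since 1.850 > 1.250, the feature is width-limited.
That makes the image 1100.0000 px tall (2035 / 1.850).
Leftover height: 1628 − 1100.0000 = 528.0000 px.
Across the 2035-px span: 528.0000 × 2035 ≈ 1074480 px.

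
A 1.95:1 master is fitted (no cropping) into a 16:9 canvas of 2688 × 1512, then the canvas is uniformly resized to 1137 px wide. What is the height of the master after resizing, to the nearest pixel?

In the 2688×1512 frame the master fills the width: height = 2688 / 1.950 ≈ 1378.46 px.
Resizing to 1137 px wide multiplies everything by 0.4230: 1378.46 → 583.08 px.

583 px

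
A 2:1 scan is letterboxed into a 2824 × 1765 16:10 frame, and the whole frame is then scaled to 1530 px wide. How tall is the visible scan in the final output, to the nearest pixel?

765 px

At 2824×1765 the scan is width-limited, so height = 2824 × 1/2 ≈ 1412.00 px.
Scaling 2824 → 1530 is ×0.5418, so the height becomes 1412.00 × 0.5418 ≈ 765.00 px.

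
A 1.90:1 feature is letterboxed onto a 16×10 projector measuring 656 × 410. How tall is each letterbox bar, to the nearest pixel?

Since 1.900 > 1.600, the feature is width-limited.
Content height = 656 / 1.900 ≈ 345.26 px.
Leftover height: 410 − 345.26 = 64.74 px → 32.37 each side.

32 px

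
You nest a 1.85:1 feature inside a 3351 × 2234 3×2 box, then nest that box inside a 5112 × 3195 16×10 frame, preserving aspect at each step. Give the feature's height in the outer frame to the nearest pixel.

2591 px

First fit — 1.85:1 into 3351×2234 spans the width: 3351.00 × 1811.35.
3×2 in 5112×3195: fills the height, so the intermediate becomes 4792.50 × 3195.00 — a scale of ×1.4302.
So the feature's height is 1811.35 × 1.4302 ≈ 2590.54.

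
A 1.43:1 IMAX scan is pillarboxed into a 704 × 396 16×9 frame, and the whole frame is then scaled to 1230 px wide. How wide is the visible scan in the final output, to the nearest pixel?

989 px

In the 704×396 frame the scan fills the height: width = 396 × 1.430 ≈ 566.28 px.
Resizing to 1230 px wide multiplies everything by 1.7472: 566.28 → 989.38 px.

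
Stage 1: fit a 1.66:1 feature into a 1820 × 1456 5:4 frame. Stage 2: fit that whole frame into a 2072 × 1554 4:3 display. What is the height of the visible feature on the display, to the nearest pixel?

First fit — 1.66:1 into 1820×1456 spans the width: 1820.00 × 1096.39.
The 5:4 canvas is height-limited in 2072×1554, giving 1942.50 × 1554.00; scale factor 1.0673.
So the feature's height is 1096.39 × 1.0673 ≈ 1170.18.

1170 px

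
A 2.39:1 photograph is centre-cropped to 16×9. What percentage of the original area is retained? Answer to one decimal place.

Going from 2.39:1 to 16×9 means cutting width while keeping height.
Area ratio = (1.778)/(2.390) = 74.38% retained.

74.4%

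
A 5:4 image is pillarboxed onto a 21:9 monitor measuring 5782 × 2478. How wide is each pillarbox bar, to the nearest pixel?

Since 1.250 < 2.333, the image is height-limited.
The image is 2478 × 5/4 ≈ 3097.50 px wide.
5782 − 3097.50 = 2684.50 px of bars (1342.25 each).

1342 px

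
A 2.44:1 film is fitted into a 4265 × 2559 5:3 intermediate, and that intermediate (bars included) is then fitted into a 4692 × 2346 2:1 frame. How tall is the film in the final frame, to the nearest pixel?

1602 px

Inside the 4265×2559 canvas the film is width-limited at 4265.00 × 1747.95.
Second fit — the 5:3 canvas into 4692×2346 spans the height: 3910.00 × 2346.00 (×0.9168 from 4265×2559).
Applying the same ×0.9168: 1747.95 → 1602.46.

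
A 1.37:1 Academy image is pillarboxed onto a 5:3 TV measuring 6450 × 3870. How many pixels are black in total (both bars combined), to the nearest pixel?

4443147 pixels

1.37:1 Academy is narrower than 5:3, so it spans the full height.
That makes the image 5301.9000 px wide (3870 × 1.370).
Leftover width: 6450 − 5301.9000 = 1148.1000 px.
Across the 3870-px span: 1148.1000 × 3870 ≈ 4443147 px.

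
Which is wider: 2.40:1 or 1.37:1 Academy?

2.4 and 1.37; 2.4 > 1.37.

2.40:1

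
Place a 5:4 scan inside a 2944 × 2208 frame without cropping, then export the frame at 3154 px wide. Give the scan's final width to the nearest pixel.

2957 px

Fitted into 2944×2208, the scan spans the height; its width is 2208 × 5/4 ≈ 2760.00 px.
Resizing to 3154 px wide multiplies everything by 1.0713: 2760.00 → 2956.88 px.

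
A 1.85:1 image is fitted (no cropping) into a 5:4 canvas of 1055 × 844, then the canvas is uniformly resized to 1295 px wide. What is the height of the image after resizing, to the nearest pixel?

In the 1055×844 frame the image fills the width: height = 1055 / 1.850 ≈ 570.27 px.
The frame scales by 1295/1055 = 1.2275; 570.27 × 1.2275 ≈ 700.00 px.

700 px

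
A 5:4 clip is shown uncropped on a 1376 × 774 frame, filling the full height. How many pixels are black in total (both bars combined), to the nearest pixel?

That makes the image 967.5000 px wide (774 × 5/4).
Black = 1376 − 967.5000 = 408.5000 px.
Across the 774-px span: 408.5000 × 774 ≈ 316179 px.

316179 pixels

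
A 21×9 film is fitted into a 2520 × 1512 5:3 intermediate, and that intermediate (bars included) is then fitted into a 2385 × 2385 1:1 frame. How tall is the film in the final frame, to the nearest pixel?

First fit — 21×9 into 2520×1512 spans the width: 2520.00 × 1080.00.
The 5:3 canvas is width-limited in 2385×2385, giving 2385.00 × 1431.00; scale factor 0.9464.
The film scales with it: height 1080.00 × 0.9464 ≈ 1022.14.

1022 px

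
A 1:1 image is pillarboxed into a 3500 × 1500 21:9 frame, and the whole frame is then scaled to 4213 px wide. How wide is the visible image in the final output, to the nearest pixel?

Fitted into 3500×1500, the image spans the height; its width is 1500 × 1/1 ≈ 1500.00 px.
Resizing to 4213 px wide multiplies everything by 1.2037: 1500.00 → 1805.57 px.

1806 px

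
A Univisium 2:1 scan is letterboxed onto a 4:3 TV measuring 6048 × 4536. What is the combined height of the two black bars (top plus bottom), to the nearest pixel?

1512 px

Univisium 2:1 is wider than 4:3, so it spans the full width.
The scan is 6048 × 1/2 ≈ 3024.00 px tall.
4536 − 3024.00 = 1512.00 px of bars.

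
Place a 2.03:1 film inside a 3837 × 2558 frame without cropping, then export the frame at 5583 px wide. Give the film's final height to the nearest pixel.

2750 px

At 3837×2558 the film is width-limited, so height = 3837 / 2.030 ≈ 1890.15 px.
The frame scales by 5583/3837 = 1.4550; 1890.15 × 1.4550 ≈ 2750.25 px.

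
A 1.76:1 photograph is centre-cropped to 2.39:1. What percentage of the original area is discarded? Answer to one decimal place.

The width stays; only height is cut (since 2.39:1 is wider than 1.76:1).
Area ratio = (1.760)/(2.390) = 73.64%; the remaining 26.36% is cropped out.

26.4%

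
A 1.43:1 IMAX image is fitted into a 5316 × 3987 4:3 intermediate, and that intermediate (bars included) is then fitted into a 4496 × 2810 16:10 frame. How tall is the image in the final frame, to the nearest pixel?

Inside the 5316×3987 canvas the image is width-limited at 5316.00 × 3717.48.
The 4:3 canvas is height-limited in 4496×2810, giving 3746.67 × 2810.00; scale factor 0.7048.
The image scales with it: height 3717.48 × 0.7048 ≈ 2620.05.

2620 px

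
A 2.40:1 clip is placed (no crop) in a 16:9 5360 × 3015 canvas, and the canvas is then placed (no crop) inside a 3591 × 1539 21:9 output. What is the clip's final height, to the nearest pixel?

First fit — 2.40:1 into 5360×3015 spans the width: 5360.00 × 2233.33.
16:9 in 3591×1539: fills the height, so the intermediate becomes 2736.00 × 1539.00 — a scale of ×0.5104.
Applying the same ×0.5104: 2233.33 → 1140.00.

1140 px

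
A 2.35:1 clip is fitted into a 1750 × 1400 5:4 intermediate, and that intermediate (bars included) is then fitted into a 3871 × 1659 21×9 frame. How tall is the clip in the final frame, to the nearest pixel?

2.35:1 in 1750×1400: fills the width, so the clip is 1750.00 × 744.68.
The 5:4 canvas is height-limited in 3871×1659, giving 2073.75 × 1659.00; scale factor 1.1850.
Applying the same ×1.1850: 744.68 → 882.45.

882 px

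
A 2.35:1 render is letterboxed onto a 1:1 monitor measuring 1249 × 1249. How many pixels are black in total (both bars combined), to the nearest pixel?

2.35:1 is wider than 1:1, so it spans the full width.
Content height = 1249 / 2.350 ≈ 531.4894 px.
1249 − 531.4894 = 717.5106 px of bars.
That's 717.5106 × 1249 ≈ 896171 black pixels.

896171 pixels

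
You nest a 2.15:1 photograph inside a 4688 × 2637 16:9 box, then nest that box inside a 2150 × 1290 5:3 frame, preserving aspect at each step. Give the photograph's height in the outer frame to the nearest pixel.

Inside the 4688×2637 canvas the photograph is width-limited at 4688.00 × 2180.47.
The 16:9 canvas is width-limited in 2150×1290, giving 2150.00 × 1209.38; scale factor 0.4586.
The photograph scales with it: height 2180.47 × 0.4586 ≈ 1000.00.

1000 px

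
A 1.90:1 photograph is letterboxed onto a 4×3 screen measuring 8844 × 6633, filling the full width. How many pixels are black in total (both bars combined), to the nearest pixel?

The photograph is 8844 / 1.900 ≈ 4654.7368 px tall.
6633 − 4654.7368 = 1978.2632 px of bars.
Across the 8844-px span: 1978.2632 × 8844 ≈ 17495759 px.

17495759 pixels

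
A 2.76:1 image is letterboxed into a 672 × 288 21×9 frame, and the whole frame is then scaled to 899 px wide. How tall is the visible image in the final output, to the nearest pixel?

Fitted into 672×288, the image spans the width; its height is 672 / 2.760 ≈ 243.48 px.
The frame scales by 899/672 = 1.3378; 243.48 × 1.3378 ≈ 325.72 px.

326 px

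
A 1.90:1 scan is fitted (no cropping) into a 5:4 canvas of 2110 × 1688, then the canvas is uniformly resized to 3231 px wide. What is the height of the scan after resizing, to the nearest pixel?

1701 px

At 2110×1688 the scan is width-limited, so height = 2110 / 1.900 ≈ 1110.53 px.
Scaling 2110 → 3231 is ×1.5313, so the height becomes 1110.53 × 1.5313 ≈ 1700.53 px.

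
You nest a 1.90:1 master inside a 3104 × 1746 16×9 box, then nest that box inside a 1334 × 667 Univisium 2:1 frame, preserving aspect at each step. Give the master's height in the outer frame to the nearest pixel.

624 px

1.90:1 in 3104×1746: fills the width, so the master is 3104.00 × 1633.68.
16×9 in 1334×667: fills the height, so the intermediate becomes 1185.78 × 667.00 — a scale of ×0.3820.
The master scales with it: height 1633.68 × 0.3820 ≈ 624.09.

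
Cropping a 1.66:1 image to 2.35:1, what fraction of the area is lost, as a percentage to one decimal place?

29.4%

Going from 1.66:1 to 2.35:1 means cutting height while keeping width.
Area ratio = (1.660)/(2.350) = 70.64%; the remaining 29.36% is cropped out.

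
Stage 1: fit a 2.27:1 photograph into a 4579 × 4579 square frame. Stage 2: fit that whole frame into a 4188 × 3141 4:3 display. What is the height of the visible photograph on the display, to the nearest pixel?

Inside the 4579×4579 canvas the photograph is width-limited at 4579.00 × 2017.18.
square in 4188×3141: fills the height, so the intermediate becomes 3141.00 × 3141.00 — a scale of ×0.6860.
The photograph scales with it: height 2017.18 × 0.6860 ≈ 1383.70.

1384 px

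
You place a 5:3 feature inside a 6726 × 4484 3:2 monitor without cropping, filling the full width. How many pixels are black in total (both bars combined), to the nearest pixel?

3015938 pixels

The feature is 6726 × 3/5 ≈ 4035.6000 px tall.
Black = 4484 − 4035.6000 = 448.4000 px.
Across the 6726-px span: 448.4000 × 6726 ≈ 3015938 px.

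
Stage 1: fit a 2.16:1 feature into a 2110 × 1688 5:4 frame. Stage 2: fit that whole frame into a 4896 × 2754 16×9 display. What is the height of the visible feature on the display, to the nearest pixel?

1594 px

2.16:1 in 2110×1688: fills the width, so the feature is 2110.00 × 976.85.
Second fit — the 5:4 canvas into 4896×2754 spans the height: 3442.50 × 2754.00 (×1.6315 from 2110×1688).
So the feature's height is 976.85 × 1.6315 ≈ 1593.75.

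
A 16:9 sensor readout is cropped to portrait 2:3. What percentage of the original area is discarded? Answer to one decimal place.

The height stays; only width is cut (since portrait 2:3 is narrower than 16:9).
(0.667)/(1.778) ≈ 0.375 of the area survives, leaving 62.50% discarded.

62.5%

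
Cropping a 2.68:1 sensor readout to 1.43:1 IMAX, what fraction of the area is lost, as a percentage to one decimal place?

46.6%

1.43:1 IMAX is narrower than 2.68:1, so the crop keeps the full height and trims the width.
Area ratio = (1.430)/(2.680) = 53.36%; the remaining 46.64% is cropped out.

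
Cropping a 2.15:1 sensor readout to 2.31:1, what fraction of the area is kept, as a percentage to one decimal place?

93.1%

2.31:1 is wider than 2.15:1, so the crop keeps the full width and trims the height.
Fraction kept = (2.150)/(2.310) ≈ 93.07%.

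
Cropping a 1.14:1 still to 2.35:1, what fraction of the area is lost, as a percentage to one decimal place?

2.35:1 is wider than 1.14:1, so the crop keeps the full width and trims the height.
(1.140)/(2.350) ≈ 0.485 of the area survives, leaving 51.49% discarded.

51.5%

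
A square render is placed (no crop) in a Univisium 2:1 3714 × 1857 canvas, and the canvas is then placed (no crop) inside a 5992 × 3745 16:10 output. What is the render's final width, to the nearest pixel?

Inside the 3714×1857 canvas the render is height-limited at 1857.00 × 1857.00.
Second fit — the Univisium 2:1 canvas into 5992×3745 spans the width: 5992.00 × 2996.00 (×1.6134 from 3714×1857).
The render scales with it: width 1857.00 × 1.6134 ≈ 2996.00.

2996 px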